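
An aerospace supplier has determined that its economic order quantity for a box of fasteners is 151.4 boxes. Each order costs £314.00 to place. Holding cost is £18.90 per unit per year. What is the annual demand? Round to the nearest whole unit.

The basic EOQ model gives Q* = √(2DS/H); rearrange for the unknown.
From Q* = √(2DS/H): D = Q*²H / (2S) = 151.4² × 18.9 / (2 × 314) = 689.849.

D ≈ 690 boxes per year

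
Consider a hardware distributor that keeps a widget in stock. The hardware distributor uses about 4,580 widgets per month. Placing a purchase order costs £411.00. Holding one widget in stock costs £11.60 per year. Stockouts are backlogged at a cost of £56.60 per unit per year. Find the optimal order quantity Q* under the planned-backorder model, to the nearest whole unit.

Q* ≈ 2,166 widgets

Annual demand D = 4,580 × 12 = 54,960.
With planned backorders, Q* = √(2DS/H) · √((H+B)/B).
√(2DS/H) = √(2 × 54,960 × 411 / 11.6) = 1973.469.
√((H+B)/B) = √((11.6+56.6)/56.6) = 1.0977.
Q* ≈ 2166.278.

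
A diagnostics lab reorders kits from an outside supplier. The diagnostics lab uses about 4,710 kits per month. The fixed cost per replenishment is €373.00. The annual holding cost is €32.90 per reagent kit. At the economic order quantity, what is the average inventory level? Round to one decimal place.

Average inventory ≈ 566.0 kits

Annual demand D = 4,710 × 12 = 56,520.
The optimal lot size = √(2DS/H) = √(2 × 56,520 × 373 / 32.9) ≈ 1132.07.
Average inventory = Q*/2 ≈ 1132.07 / 2 = 566.034.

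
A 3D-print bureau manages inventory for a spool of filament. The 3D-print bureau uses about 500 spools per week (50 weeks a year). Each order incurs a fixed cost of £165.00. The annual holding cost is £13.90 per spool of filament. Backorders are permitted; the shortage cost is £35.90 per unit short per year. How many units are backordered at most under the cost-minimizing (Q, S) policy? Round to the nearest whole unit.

S* ≈ 253 spools

Annual demand D = 500 × 50 = 25,000.
With planned backorders, Q* = √(2DS/H) · √((H+B)/B).
√(2DS/H) = √(2 × 25,000 × 165 / 13.9) = 770.406.
√((H+B)/B) = √((13.9+35.9)/35.9) = 1.1778.
Q* ≈ 907.375.
S* = Q* · H/(H+B) = 907.375 × 13.9/49.8 ≈ 253.263.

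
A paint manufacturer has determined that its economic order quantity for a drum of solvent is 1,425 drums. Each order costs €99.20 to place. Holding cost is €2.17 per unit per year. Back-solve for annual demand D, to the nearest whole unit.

D ≈ 22,210 drums per year

The basic EOQ model gives Q* = √(2DS/H); rearrange for the unknown.
From Q* = √(2DS/H): D = Q*²H / (2S) = 1,425² × 2.17 / (2 × 99.2) = 22209.961.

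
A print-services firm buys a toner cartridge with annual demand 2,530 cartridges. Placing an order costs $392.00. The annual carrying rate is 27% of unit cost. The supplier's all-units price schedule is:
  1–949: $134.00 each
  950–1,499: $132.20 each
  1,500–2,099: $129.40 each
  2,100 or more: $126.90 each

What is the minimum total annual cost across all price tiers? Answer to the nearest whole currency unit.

Holding cost per unit per year at price C is H = 0.27·C.
For each price level, check whether its EOQ is feasible; otherwise the best quantity at that price is the breakpoint.
EOQ at $134.00 = 234.1 (feasible in tier 1): TC = 2,530×$134.00 + (2,530/234.1)×392 + (234.1/2)×0.27×$134.00 = $347,491.35.
EOQ at $132.20 = 235.7 < 950, so use break Q=950: TC = 2,530×$132.20 + (2,530/950.0)×392 + (950.0/2)×0.27×$132.20 = $352,464.61.
EOQ at $129.40 = 238.3 < 1500, so use break Q=1500: TC = 2,530×$129.40 + (2,530/1500.0)×392 + (1500.0/2)×0.27×$129.40 = $354,246.67.
EOQ at $126.90 = 240.6 < 2100, so use break Q=2100: TC = 2,530×$126.90 + (2,530/2100.0)×392 + (2100.0/2)×0.27×$126.90 = $357,505.42.
Lowest total cost among the candidates is at Q = 234.1.

TC* ≈ $347,491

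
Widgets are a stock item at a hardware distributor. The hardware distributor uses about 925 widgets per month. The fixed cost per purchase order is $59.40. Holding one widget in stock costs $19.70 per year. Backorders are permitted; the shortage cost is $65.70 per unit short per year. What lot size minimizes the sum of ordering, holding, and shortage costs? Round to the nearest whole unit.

Annual demand D = 925 × 12 = 11,100.
With planned backorders, Q* = √(2DS/H) · √((H+B)/B).
√(2DS/H) = √(2 × 11,100 × 59.4 / 19.7) = 258.724.
√((H+B)/B) = √((19.7+65.7)/65.7) = 1.1401.
Q* ≈ 294.973.

Q* ≈ 295 widgets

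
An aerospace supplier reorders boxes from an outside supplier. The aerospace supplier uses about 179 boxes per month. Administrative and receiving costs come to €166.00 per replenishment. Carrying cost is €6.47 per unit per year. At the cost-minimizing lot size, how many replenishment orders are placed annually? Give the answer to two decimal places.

Annual demand D = 179 × 12 = 2,148.
Q* = √(2DS/H) = √(2 × 2,148 × 166 / 6.47) ≈ 332.00.
Orders per year = D / Q* = 2,148 / 332.00 ≈ 6.470.

N ≈ 6.47 orders per year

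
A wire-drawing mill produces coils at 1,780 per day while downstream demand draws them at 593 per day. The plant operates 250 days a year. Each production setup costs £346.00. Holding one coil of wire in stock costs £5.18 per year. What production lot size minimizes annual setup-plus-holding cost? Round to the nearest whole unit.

Q* ≈ 5,450 coils

Annual demand D = 593 × 250 = 148,250.
Production build-up factor (1 − d/p) = 1 − 593/1,780 = 0.6669.
Q* = √(2DS / (H(1 − d/p))) = √(2 × 148,250 × 346 / (5.18 × 0.6669)).
= √(102,589,000 / 3.4543) ≈ 5449.669.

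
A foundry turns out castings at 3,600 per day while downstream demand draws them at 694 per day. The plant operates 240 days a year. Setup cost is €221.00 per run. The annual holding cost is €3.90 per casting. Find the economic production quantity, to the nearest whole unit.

Q* ≈ 4,836 castings

Annual demand D = 694 × 240 = 166,560.
Production build-up factor (1 − d/p) = 1 − 694/3,600 = 0.8072.
Q* = √(2DS / (H(1 − d/p))) = √(2 × 166,560 × 221 / (3.9 × 0.8072)).
= √(73,619,520 / 3.1482) ≈ 4835.792.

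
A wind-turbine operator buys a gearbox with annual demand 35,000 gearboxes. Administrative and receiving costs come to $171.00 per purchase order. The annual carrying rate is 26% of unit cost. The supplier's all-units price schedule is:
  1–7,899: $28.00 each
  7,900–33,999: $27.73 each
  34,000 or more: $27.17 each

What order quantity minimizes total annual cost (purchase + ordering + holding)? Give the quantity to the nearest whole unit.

Holding cost per unit per year at price C is H = 0.26·C.
Evaluate total cost at each tier's feasible EOQ or, if the EOQ is below the tier, at the tier's minimum quantity.
EOQ at $28.00 = 1282.3 (feasible in tier 1): TC = 35,000×$28.00 + (35,000/1282.3)×171 + (1282.3/2)×0.26×$28.00 = $989,334.97.
EOQ at $27.73 = 1288.5 < 7900, so use break Q=7900: TC = 35,000×$27.73 + (35,000/7900.0)×171 + (7900.0/2)×0.26×$27.73 = $999,786.30.
EOQ at $27.17 = 1301.7 < 34000, so use break Q=34000: TC = 35,000×$27.17 + (35,000/34000.0)×171 + (34000.0/2)×0.26×$27.17 = $1,071,217.43.
Lowest total cost is $989,334.97 at Q = 1282.3.

Q* ≈ 1,282 gearboxes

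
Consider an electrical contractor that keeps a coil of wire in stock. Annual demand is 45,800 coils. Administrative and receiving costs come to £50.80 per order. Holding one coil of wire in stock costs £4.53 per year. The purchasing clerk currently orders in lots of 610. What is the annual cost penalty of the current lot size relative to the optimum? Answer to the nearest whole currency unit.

EOQ = √(2DS/H) = √(2 × 45,800 × 50.8 / 4.53) ≈ 1013.52.
Cost at Q* = (D/Q*)S + (Q*/2)H = √(2DSH) ≈ £4,591.23.
Cost at Q = 610: (45,800/610)×50.8 + (610/2)×4.53 = £3,814.16 + £1,381.65 = £5,195.81.
Excess = £5,195.81 − £4,591.23 = £604.59.

Extra cost ≈ £605 per year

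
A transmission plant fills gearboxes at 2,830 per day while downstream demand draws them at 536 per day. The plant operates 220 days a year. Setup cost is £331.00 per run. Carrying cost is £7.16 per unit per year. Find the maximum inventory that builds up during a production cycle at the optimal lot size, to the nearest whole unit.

I_max ≈ 2,973 gearboxes

Annual demand D = 536 × 220 = 117,920.
Production build-up factor (1 − d/p) = 1 − 536/2,830 = 0.8106.
Q* = √(2DS / (H(1 − d/p))) = √(2 × 117,920 × 331 / (7.16 × 0.8106)).
= √(78,063,040 / 5.8039) ≈ 3667.438.
Maximum inventory = Q*(1 − d/p) = 3667.438 × 0.8106 ≈ 2972.827.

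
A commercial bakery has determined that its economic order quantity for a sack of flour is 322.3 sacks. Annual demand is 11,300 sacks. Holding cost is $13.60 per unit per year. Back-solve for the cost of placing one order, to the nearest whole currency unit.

S ≈ $63

Squaring Q* = √(2DS/H) gives Q*² = 2DS/H.
From Q* = √(2DS/H): S = Q*²H / (2D) = 322.3² × 13.6 / (2 × 11,300) = 62.5102.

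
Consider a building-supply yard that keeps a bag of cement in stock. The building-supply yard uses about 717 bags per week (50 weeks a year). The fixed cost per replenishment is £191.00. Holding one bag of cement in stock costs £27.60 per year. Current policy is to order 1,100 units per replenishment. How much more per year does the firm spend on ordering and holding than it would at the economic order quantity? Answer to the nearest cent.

Annual demand D = 717 × 50 = 35,850.
EOQ = √(2DS/H) = √(2 × 35,850 × 191 / 27.6) ≈ 704.40.
Cost at Q* = (D/Q*)S + (Q*/2)H = √(2DSH) ≈ £19,441.55.
Cost at Q = 1,100: (35,850/1,100)×191 + (1,100/2)×27.6 = £6,224.86 + £15,180.00 = £21,404.86.
Excess = £21,404.86 − £19,441.55 = £1,963.32.

Extra cost ≈ £1,963.32 per year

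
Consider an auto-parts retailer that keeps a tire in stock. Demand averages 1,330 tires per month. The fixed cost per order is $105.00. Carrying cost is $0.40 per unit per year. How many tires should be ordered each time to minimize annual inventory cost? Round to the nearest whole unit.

Annual demand D = 1,330 × 12 = 15,960.
EOQ = √(2DS / H) = √(2 × 15,960 × 105 / 0.4).
= √(3,351,600 / 0.4) = √8,379,000 ≈ 2894.650.

Q* ≈ 2,895 tires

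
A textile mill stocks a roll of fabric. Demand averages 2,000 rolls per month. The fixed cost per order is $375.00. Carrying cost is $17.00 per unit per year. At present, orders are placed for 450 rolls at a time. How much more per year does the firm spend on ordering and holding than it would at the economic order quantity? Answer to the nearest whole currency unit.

Extra cost ≈ $6,332 per year

Annual demand D = 2,000 × 12 = 24,000.
EOQ = √(2DS/H) = √(2 × 24,000 × 375 / 17) ≈ 1028.99.
Cost at Q* = (D/Q*)S + (Q*/2)H = √(2DSH) ≈ $17,492.86.
Cost at Q = 450: (24,000/450)×375 + (450/2)×17 = $20,000.00 + $3,825.00 = $23,825.00.
Excess = $23,825.00 − $17,492.86 = $6,332.14.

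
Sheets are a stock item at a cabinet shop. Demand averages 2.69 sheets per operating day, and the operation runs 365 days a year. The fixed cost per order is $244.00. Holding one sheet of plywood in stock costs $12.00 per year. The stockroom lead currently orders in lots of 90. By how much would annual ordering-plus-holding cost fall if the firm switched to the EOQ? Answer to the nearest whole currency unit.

Annual demand D = 2.69 × 365 = 981.85.
EOQ = √(2DS/H) = √(2 × 981.85 × 244 / 12) ≈ 199.82.
Cost at Q* = (D/Q*)S + (Q*/2)H = √(2DSH) ≈ $2,397.86.
Cost at Q = 90: (981.85/90)×244 + (90/2)×12 = $2,661.90 + $540.00 = $3,201.90.
Excess = $3,201.90 − $2,397.86 = $804.05.

Extra cost ≈ $804 per year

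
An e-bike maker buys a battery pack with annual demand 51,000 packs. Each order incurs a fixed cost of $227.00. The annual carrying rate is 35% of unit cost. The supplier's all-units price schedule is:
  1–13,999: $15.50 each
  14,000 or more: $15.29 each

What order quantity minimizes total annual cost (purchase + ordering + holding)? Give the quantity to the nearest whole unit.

Q* ≈ 2,066 packs

Holding cost per unit per year at price C is H = 0.35·C.
Evaluate total cost at each tier's feasible EOQ or, if the EOQ is below the tier, at the tier's minimum quantity.
EOQ at $15.50 = 2065.9 (feasible in tier 1): TC = 51,000×$15.50 + (51,000/2065.9)×227 + (2065.9/2)×0.35×$15.50 = $801,707.61.
EOQ at $15.29 = 2080.1 < 14000, so use break Q=14000: TC = 51,000×$15.29 + (51,000/14000.0)×227 + (14000.0/2)×0.35×$15.29 = $818,077.43.
Lowest total cost is $801,707.61 at Q = 2065.9.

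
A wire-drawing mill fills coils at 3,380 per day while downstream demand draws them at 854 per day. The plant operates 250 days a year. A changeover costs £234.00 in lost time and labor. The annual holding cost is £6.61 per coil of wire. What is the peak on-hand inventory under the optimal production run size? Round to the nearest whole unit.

Annual demand D = 854 × 250 = 213,500.
Production build-up factor (1 − d/p) = 1 − 854/3,380 = 0.7473.
Q* = √(2DS / (H(1 − d/p))) = √(2 × 213,500 × 234 / (6.61 × 0.7473)).
= √(99,918,000 / 4.9399) ≈ 4497.413.
Maximum inventory = Q*(1 − d/p) = 4497.413 × 0.7473 ≈ 3361.085.

I_max ≈ 3,361 coils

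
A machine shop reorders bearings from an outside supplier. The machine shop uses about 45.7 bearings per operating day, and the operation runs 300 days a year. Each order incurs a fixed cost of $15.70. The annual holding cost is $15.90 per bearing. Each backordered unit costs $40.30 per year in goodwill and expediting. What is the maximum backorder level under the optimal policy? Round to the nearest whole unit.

S* ≈ 55 bearings

Annual demand D = 45.7 × 300 = 13,710.
With planned backorders, Q* = √(2DS/H) · √((H+B)/B).
√(2DS/H) = √(2 × 13,710 × 15.7 / 15.9) = 164.545.
√((H+B)/B) = √((15.9+40.3)/40.3) = 1.1809.
Q* ≈ 194.312.
S* = Q* · H/(H+B) = 194.312 × 15.9/56.2 ≈ 54.975.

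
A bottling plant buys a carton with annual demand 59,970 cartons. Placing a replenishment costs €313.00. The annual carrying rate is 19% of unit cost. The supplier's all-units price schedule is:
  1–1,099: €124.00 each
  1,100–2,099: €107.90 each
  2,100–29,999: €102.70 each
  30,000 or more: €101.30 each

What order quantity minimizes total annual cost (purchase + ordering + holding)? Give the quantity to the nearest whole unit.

Q* ≈ 2,100 cartons

Holding cost per unit per year at price C is H = 0.19·C.
Candidates are each tier's EOQ (if it falls in that tier) and each price-break quantity.
Tier 1 (€124.00): EOQ = 1262.3 exceeds tier's upper bound 1099, so this tier is dominated.
EOQ at €107.90 = 1353.2 (feasible in tier 2): TC = 59,970×€107.90 + (59,970/1353.2)×313 + (1353.2/2)×0.19×€107.90 = €6,498,505.25.
EOQ at €102.70 = 1387.1 < 2100, so use break Q=2100: TC = 59,970×€102.70 + (59,970/2100.0)×313 + (2100.0/2)×0.19×€102.70 = €6,188,346.04.
EOQ at €101.30 = 1396.6 < 30000, so use break Q=30000: TC = 59,970×€101.30 + (59,970/30000.0)×313 + (30000.0/2)×0.19×€101.30 = €6,364,291.69.
Lowest total cost is €6,188,346.04 at Q = 2100.0.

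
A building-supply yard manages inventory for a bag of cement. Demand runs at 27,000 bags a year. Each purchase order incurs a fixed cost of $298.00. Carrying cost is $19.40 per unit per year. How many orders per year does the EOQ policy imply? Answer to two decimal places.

The optimal lot size = √(2DS/H) = √(2 × 27,000 × 298 / 19.4) ≈ 910.76.
Orders per year = D / Q* = 27,000 / 910.76 ≈ 29.646.

N ≈ 29.65 orders per year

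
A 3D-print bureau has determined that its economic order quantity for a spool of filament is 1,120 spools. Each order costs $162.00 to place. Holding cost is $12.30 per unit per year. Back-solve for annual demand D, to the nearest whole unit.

Squaring Q* = √(2DS/H) gives Q*² = 2DS/H.
From Q* = √(2DS/H): D = Q*²H / (2S) = 1,120² × 12.3 / (2 × 162) = 47620.741.

D ≈ 47,621 spools per year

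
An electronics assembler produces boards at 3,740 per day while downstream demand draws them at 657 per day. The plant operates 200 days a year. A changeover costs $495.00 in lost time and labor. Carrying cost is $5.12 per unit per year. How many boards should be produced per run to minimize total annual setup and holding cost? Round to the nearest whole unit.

Q* ≈ 5,552 boards

Annual demand D = 657 × 200 = 131,400.
Production build-up factor (1 − d/p) = 1 − 657/3,740 = 0.8243.
Q* = √(2DS / (H(1 − d/p))) = √(2 × 131,400 × 495 / (5.12 × 0.8243)).
= √(130,086,000 / 4.2206) ≈ 5551.743.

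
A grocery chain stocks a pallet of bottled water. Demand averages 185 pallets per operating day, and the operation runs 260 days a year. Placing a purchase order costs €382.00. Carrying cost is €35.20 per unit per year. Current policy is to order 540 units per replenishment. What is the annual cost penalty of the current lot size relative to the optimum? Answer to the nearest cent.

Annual demand D = 185 × 260 = 48,100.
EOQ = √(2DS/H) = √(2 × 48,100 × 382 / 35.2) ≈ 1021.76.
Cost at Q* = (D/Q*)S + (Q*/2)H = √(2DSH) ≈ €35,965.87.
Cost at Q = 540: (48,100/540)×382 + (540/2)×35.2 = €34,026.30 + €9,504.00 = €43,530.30.
Excess = €43,530.30 − €35,965.87 = €7,564.43.

Extra cost ≈ €7,564.43 per year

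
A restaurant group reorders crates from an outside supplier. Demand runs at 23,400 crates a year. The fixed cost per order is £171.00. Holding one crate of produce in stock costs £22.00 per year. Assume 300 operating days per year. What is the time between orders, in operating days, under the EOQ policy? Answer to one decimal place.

T ≈ 7.7 days

The optimal lot size = √(2DS/H) = √(2 × 23,400 × 171 / 22) ≈ 603.13.
Cycle time = Q*/D × 300 = 603.13 / 23,400 × 300 ≈ 7.732 days.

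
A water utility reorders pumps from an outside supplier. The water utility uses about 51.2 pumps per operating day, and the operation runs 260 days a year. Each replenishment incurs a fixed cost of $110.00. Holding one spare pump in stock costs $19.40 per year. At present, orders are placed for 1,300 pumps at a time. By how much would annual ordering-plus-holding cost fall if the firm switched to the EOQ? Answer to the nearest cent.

Extra cost ≈ $6,198.79 per year

Annual demand D = 51.2 × 260 = 13,312.
EOQ = √(2DS/H) = √(2 × 13,312 × 110 / 19.4) ≈ 388.54.
Cost at Q* = (D/Q*)S + (Q*/2)H = √(2DSH) ≈ $7,537.61.
Cost at Q = 1,300: (13,312/1,300)×110 + (1,300/2)×19.4 = $1,126.40 + $12,610.00 = $13,736.40.
Excess = $13,736.40 − $7,537.61 = $6,198.79.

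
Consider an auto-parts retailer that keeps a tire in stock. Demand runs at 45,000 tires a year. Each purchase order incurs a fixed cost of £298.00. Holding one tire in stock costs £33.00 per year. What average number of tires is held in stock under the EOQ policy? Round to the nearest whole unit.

EOQ = √(2DS/H) = √(2 × 45,000 × 298 / 33) ≈ 901.51.
Average inventory = Q*/2 ≈ 901.51 / 2 = 450.757.

Average inventory ≈ 451 tires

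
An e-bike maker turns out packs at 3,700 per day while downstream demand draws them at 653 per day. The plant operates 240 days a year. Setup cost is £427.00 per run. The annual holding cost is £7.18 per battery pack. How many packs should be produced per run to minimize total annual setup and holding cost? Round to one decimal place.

Annual demand D = 653 × 240 = 156,720.
Production build-up factor (1 − d/p) = 1 − 653/3,700 = 0.8235.
Q* = √(2DS / (H(1 − d/p))) = √(2 × 156,720 × 427 / (7.18 × 0.8235)).
= √(133,838,880 / 5.9128) ≈ 4757.662.

Q* ≈ 4,757.7 packs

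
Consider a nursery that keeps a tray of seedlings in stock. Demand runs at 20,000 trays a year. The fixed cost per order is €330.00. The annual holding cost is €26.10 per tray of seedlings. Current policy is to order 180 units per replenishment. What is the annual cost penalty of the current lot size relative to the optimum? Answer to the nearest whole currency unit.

EOQ = √(2DS/H) = √(2 × 20,000 × 330 / 26.1) ≈ 711.16.
Cost at Q* = (D/Q*)S + (Q*/2)H = √(2DSH) ≈ €18,561.25.
Cost at Q = 180: (20,000/180)×330 + (180/2)×26.1 = €36,666.67 + €2,349.00 = €39,015.67.
Excess = €39,015.67 − €18,561.25 = €20,454.42.

Extra cost ≈ €20,454 per year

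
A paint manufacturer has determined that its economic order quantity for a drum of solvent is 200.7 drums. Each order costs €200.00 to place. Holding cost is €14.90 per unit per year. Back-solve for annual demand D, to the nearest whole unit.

The basic EOQ model gives Q* = √(2DS/H); rearrange for the unknown.
From Q* = √(2DS/H): D = Q*²H / (2S) = 200.7² × 14.9 / (2 × 200) = 1500.448.

D ≈ 1,500 drums per year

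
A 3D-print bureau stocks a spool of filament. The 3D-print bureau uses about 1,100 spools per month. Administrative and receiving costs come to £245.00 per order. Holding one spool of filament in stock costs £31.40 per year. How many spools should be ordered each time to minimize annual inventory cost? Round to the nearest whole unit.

Q* ≈ 454 spools

Annual demand D = 1,100 × 12 = 13,200.
EOQ = √(2DS / H) = √(2 × 13,200 × 245 / 31.4).
= √(6,468,000 / 31.4) = √205,987.2611 ≈ 453.858.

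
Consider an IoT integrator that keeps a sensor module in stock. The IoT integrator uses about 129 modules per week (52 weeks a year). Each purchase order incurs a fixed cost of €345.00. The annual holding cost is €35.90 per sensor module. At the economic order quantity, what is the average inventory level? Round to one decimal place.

Annual demand D = 129 × 52 = 6,708.
The optimal lot size = √(2DS/H) = √(2 × 6,708 × 345 / 35.9) ≈ 359.07.
Average inventory = Q*/2 ≈ 359.07 / 2 = 179.533.

Average inventory ≈ 179.5 modules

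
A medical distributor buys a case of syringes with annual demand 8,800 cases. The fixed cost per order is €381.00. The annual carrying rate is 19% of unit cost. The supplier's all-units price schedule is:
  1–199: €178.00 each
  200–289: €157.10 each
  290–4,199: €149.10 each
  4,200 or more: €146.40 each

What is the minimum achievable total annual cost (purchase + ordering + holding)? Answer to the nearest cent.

Holding cost per unit per year at price C is H = 0.19·C.
Evaluate total cost at each tier's feasible EOQ or, if the EOQ is below the tier, at the tier's minimum quantity.
Tier 1 (€178.00): EOQ = 445.3 exceeds tier's upper bound 199, so this tier is dominated.
Tier 2 (€157.10): EOQ = 474.0 exceeds tier's upper bound 289, so this tier is dominated.
EOQ at €149.10 = 486.5 (feasible in tier 3): TC = 8,800×€149.10 + (8,800/486.5)×381 + (486.5/2)×0.19×€149.10 = €1,325,862.70.
EOQ at €146.40 = 491.0 < 4200, so use break Q=4200: TC = 8,800×€146.40 + (8,800/4200.0)×381 + (4200.0/2)×0.19×€146.40 = €1,347,531.89.
Lowest total cost among the candidates is at Q = 486.5.

TC* ≈ €1,325,862.70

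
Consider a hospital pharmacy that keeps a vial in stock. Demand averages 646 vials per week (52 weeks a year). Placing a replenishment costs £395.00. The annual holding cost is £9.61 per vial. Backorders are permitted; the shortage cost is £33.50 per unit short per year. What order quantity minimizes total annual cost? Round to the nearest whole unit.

Q* ≈ 1,885 vials

Annual demand D = 646 × 52 = 33,592.
With planned backorders, Q* = √(2DS/H) · √((H+B)/B).
√(2DS/H) = √(2 × 33,592 × 395 / 9.61) = 1661.766.
√((H+B)/B) = √((9.61+33.5)/33.5) = 1.1344.
Q* ≈ 1885.109.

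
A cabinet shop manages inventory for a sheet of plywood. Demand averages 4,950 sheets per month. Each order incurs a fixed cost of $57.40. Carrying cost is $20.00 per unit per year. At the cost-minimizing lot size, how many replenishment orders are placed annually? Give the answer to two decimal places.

Annual demand D = 4,950 × 12 = 59,400.
Q* = √(2DS/H) = √(2 × 59,400 × 57.4 / 20) ≈ 583.91.
Orders per year = D / Q* = 59,400 / 583.91 ≈ 101.727.

N ≈ 101.73 orders per year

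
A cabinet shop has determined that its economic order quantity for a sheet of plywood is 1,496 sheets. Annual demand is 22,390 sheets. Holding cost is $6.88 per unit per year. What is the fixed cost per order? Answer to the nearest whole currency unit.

S ≈ $344

Invert the EOQ relation Q*² = 2DS/H.
From Q* = √(2DS/H): S = Q*²H / (2D) = 1,496² × 6.88 / (2 × 22,390) = 343.8488.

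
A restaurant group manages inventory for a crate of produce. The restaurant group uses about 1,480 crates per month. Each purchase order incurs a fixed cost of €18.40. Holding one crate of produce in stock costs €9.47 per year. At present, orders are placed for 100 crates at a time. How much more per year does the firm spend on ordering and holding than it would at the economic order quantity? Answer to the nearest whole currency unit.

Annual demand D = 1,480 × 12 = 17,760.
EOQ = √(2DS/H) = √(2 × 17,760 × 18.4 / 9.47) ≈ 262.71.
Cost at Q* = (D/Q*)S + (Q*/2)H = √(2DSH) ≈ €2,487.83.
Cost at Q = 100: (17,760/100)×18.4 + (100/2)×9.47 = €3,267.84 + €473.50 = €3,741.34.
Excess = €3,741.34 − €2,487.83 = €1,253.51.

Extra cost ≈ €1,254 per year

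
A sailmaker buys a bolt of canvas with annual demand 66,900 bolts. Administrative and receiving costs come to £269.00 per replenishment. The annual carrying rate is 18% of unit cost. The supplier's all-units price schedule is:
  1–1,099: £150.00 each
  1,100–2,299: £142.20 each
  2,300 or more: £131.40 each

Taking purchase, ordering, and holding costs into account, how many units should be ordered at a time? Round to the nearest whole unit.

Holding cost per unit per year at price C is H = 0.18·C.
Evaluate total cost at each tier's feasible EOQ or, if the EOQ is below the tier, at the tier's minimum quantity.
Tier 1 (£150.00): EOQ = 1154.6 exceeds tier's upper bound 1099, so this tier is dominated.
EOQ at £142.20 = 1185.8 (feasible in tier 2): TC = 66,900×£142.20 + (66,900/1185.8)×269 + (1185.8/2)×0.18×£142.20 = £9,543,532.21.
EOQ at £131.40 = 1233.6 < 2300, so use break Q=2300: TC = 66,900×£131.40 + (66,900/2300.0)×269 + (2300.0/2)×0.18×£131.40 = £8,825,684.19.
Lowest total cost is £8,825,684.19 at Q = 2300.0.

Q* ≈ 2,300 bolts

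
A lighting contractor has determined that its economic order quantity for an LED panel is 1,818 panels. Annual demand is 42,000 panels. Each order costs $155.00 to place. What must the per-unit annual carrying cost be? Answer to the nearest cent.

The basic EOQ model gives Q* = √(2DS/H); rearrange for the unknown.
From Q* = √(2DS/H): H = 2DS / Q*² = 2 × 42,000 × 155 / 1,818² = 3.9393.

H ≈ $3.94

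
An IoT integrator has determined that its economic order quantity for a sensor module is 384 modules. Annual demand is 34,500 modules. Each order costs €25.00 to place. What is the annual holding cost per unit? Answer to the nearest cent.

Squaring Q* = √(2DS/H) gives Q*² = 2DS/H.
From Q* = √(2DS/H): H = 2DS / Q*² = 2 × 34,500 × 25 / 384² = 11.6984.

H ≈ €11.70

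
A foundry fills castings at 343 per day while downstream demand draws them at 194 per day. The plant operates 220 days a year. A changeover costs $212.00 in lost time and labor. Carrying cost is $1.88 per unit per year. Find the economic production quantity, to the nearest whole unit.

Annual demand D = 194 × 220 = 42,680.
Production build-up factor (1 − d/p) = 1 − 194/343 = 0.4344.
Q* = √(2DS / (H(1 − d/p))) = √(2 × 42,680 × 212 / (1.88 × 0.4344)).
= √(18,096,320 / 0.8167) ≈ 4707.281.

Q* ≈ 4,707 castings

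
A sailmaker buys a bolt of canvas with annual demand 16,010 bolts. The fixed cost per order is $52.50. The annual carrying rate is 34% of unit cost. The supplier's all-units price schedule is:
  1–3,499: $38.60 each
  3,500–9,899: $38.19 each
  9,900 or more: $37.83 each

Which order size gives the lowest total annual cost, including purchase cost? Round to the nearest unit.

Holding cost per unit per year at price C is H = 0.34·C.
Candidates are each tier's EOQ (if it falls in that tier) and each price-break quantity.
EOQ at $38.60 = 357.9 (feasible in tier 1): TC = 16,010×$38.60 + (16,010/357.9)×52.5 + (357.9/2)×0.34×$38.60 = $622,683.03.
EOQ at $38.19 = 359.8 < 3500, so use break Q=3500: TC = 16,010×$38.19 + (16,010/3500.0)×52.5 + (3500.0/2)×0.34×$38.19 = $634,385.10.
EOQ at $37.83 = 361.5 < 9900, so use break Q=9900: TC = 16,010×$37.83 + (16,010/9900.0)×52.5 + (9900.0/2)×0.34×$37.83 = $669,411.09.
Lowest total cost is $622,683.03 at Q = 357.9.

Q* ≈ 358 bolts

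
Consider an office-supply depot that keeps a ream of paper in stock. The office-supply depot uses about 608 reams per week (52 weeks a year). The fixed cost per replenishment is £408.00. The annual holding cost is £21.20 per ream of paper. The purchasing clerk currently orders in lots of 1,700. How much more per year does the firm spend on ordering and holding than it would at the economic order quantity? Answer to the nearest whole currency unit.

Annual demand D = 608 × 52 = 31,616.
EOQ = √(2DS/H) = √(2 × 31,616 × 408 / 21.2) ≈ 1103.14.
Cost at Q* = (D/Q*)S + (Q*/2)H = √(2DSH) ≈ £23,386.57.
Cost at Q = 1,700: (31,616/1,700)×408 + (1,700/2)×21.2 = £7,587.84 + £18,020.00 = £25,607.84.
Excess = £25,607.84 − £23,386.57 = £2,221.27.

Extra cost ≈ £2,221 per year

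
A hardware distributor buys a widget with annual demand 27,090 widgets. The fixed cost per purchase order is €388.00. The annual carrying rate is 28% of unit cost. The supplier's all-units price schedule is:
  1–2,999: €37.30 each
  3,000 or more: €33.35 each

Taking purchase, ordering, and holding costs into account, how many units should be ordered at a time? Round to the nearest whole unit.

Q* ≈ 3,000 widgets

Holding cost per unit per year at price C is H = 0.28·C.
For each price level, check whether its EOQ is feasible; otherwise the best quantity at that price is the breakpoint.
EOQ at €37.30 = 1418.7 (feasible in tier 1): TC = 27,090×€37.30 + (27,090/1418.7)×388 + (1418.7/2)×0.28×€37.30 = €1,025,274.29.
EOQ at €33.35 = 1500.4 < 3000, so use break Q=3000: TC = 27,090×€33.35 + (27,090/3000.0)×388 + (3000.0/2)×0.28×€33.35 = €920,962.14.
Lowest total cost is €920,962.14 at Q = 3000.0.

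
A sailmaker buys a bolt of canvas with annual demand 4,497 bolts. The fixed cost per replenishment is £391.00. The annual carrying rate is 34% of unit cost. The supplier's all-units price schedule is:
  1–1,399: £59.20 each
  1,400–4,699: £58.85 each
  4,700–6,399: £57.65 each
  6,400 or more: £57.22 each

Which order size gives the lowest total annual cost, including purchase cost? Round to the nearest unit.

Q* ≈ 418 bolts

Holding cost per unit per year at price C is H = 0.34·C.
For each price level, check whether its EOQ is feasible; otherwise the best quantity at that price is the breakpoint.
EOQ at £59.20 = 418.0 (feasible in tier 1): TC = 4,497×£59.20 + (4,497/418.0)×391 + (418.0/2)×0.34×£59.20 = £274,635.68.
EOQ at £58.85 = 419.2 < 1400, so use break Q=1400: TC = 4,497×£58.85 + (4,497/1400.0)×391 + (1400.0/2)×0.34×£58.85 = £279,910.70.
EOQ at £57.65 = 423.6 < 4700, so use break Q=4700: TC = 4,497×£57.65 + (4,497/4700.0)×391 + (4700.0/2)×0.34×£57.65 = £305,688.51.
EOQ at £57.22 = 425.2 < 6400, so use break Q=6400: TC = 4,497×£57.22 + (4,497/6400.0)×391 + (6400.0/2)×0.34×£57.22 = £319,848.44.
Lowest total cost is £274,635.68 at Q = 418.0.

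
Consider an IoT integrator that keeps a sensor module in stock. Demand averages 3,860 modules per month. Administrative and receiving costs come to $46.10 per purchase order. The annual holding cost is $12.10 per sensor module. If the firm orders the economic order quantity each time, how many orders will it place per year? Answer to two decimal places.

Annual demand D = 3,860 × 12 = 46,320.
The optimal lot size = √(2DS/H) = √(2 × 46,320 × 46.1 / 12.1) ≈ 594.10.
Orders per year = D / Q* = 46,320 / 594.10 ≈ 77.967.

N ≈ 77.97 orders per year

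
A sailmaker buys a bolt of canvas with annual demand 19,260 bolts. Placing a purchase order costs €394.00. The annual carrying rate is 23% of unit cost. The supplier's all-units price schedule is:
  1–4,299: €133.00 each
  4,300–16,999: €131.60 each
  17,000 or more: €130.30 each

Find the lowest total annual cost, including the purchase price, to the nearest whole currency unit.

Holding cost per unit per year at price C is H = 0.23·C.
Evaluate total cost at each tier's feasible EOQ or, if the EOQ is below the tier, at the tier's minimum quantity.
EOQ at €133.00 = 704.4 (feasible in tier 1): TC = 19,260×€133.00 + (19,260/704.4)×394 + (704.4/2)×0.23×€133.00 = €2,583,126.71.
EOQ at €131.60 = 708.1 < 4300, so use break Q=4300: TC = 19,260×€131.60 + (19,260/4300.0)×394 + (4300.0/2)×0.23×€131.60 = €2,601,456.95.
EOQ at €130.30 = 711.6 < 17000, so use break Q=17000: TC = 19,260×€130.30 + (19,260/17000.0)×394 + (17000.0/2)×0.23×€130.30 = €2,764,760.88.
Lowest total cost among the candidates is at Q = 704.4.

TC* ≈ €2,583,127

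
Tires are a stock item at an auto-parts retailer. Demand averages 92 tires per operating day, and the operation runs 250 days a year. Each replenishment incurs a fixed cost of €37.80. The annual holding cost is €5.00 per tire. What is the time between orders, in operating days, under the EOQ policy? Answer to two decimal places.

Annual demand D = 92 × 250 = 23,000.
The optimal lot size = √(2DS/H) = √(2 × 23,000 × 37.8 / 5) ≈ 589.71.
Cycle time = Q*/D × 250 = 589.71 / 23,000 × 250 ≈ 6.410 days.

T ≈ 6.41 days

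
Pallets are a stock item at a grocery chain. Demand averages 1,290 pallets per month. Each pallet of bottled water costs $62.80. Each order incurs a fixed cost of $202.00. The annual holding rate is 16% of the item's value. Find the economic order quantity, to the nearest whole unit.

Q* ≈ 789 pallets

Annual demand D = 1,290 × 12 = 15,480.
Holding cost H = 0.16 × $62.80 = $10.0480 per unit per year.
EOQ = √(2DS / H) = √(2 × 15,480 × 202 / 10.048).
= √(6,253,920 / 10.048) = √622,404.4586 ≈ 788.926.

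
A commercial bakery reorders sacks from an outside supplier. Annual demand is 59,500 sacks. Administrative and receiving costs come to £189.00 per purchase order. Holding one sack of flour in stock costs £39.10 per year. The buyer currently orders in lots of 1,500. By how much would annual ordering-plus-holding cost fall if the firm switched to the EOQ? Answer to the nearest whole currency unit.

Extra cost ≈ £7,167 per year

EOQ = √(2DS/H) = √(2 × 59,500 × 189 / 39.1) ≈ 758.43.
Cost at Q* = (D/Q*)S + (Q*/2)H = √(2DSH) ≈ £29,654.65.
Cost at Q = 1,500: (59,500/1,500)×189 + (1,500/2)×39.1 = £7,497.00 + £29,325.00 = £36,822.00.
Excess = £36,822.00 − £29,654.65 = £7,167.35.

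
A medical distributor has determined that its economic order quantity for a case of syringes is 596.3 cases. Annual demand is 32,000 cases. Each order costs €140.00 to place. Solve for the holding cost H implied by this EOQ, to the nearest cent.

H ≈ €25.20

Invert the EOQ relation Q*² = 2DS/H.
From Q* = √(2DS/H): H = 2DS / Q*² = 2 × 32,000 × 140 / 596.3² = 25.1987.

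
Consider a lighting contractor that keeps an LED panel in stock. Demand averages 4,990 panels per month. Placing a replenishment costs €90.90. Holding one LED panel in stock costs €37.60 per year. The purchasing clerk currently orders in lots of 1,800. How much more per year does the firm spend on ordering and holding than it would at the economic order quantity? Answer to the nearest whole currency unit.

Annual demand D = 4,990 × 12 = 59,880.
EOQ = √(2DS/H) = √(2 × 59,880 × 90.9 / 37.6) ≈ 538.08.
Cost at Q* = (D/Q*)S + (Q*/2)H = √(2DSH) ≈ €20,231.67.
Cost at Q = 1,800: (59,880/1,800)×90.9 + (1,800/2)×37.6 = €3,023.94 + €33,840.00 = €36,863.94.
Excess = €36,863.94 − €20,231.67 = €16,632.27.

Extra cost ≈ €16,632 per year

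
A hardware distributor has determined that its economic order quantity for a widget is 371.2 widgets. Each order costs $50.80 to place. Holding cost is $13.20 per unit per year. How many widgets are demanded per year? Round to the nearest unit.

D ≈ 17,902 widgets per year

Invert the EOQ relation Q*² = 2DS/H.
From Q* = √(2DS/H): D = Q*²H / (2S) = 371.2² × 13.2 / (2 × 50.8) = 17901.778.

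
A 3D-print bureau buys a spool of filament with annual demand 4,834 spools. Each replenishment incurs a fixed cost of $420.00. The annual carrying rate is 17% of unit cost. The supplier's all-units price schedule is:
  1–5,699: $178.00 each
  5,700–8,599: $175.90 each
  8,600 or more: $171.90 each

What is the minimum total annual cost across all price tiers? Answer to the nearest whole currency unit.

TC* ≈ $871,537

Holding cost per unit per year at price C is H = 0.17·C.
Candidates are each tier's EOQ (if it falls in that tier) and each price-break quantity.
EOQ at $178.00 = 366.3 (feasible in tier 1): TC = 4,834×$178.00 + (4,834/366.3)×420 + (366.3/2)×0.17×$178.00 = $871,536.79.
EOQ at $175.90 = 368.5 < 5700, so use break Q=5700: TC = 4,834×$175.90 + (4,834/5700.0)×420 + (5700.0/2)×0.17×$175.90 = $935,880.34.
EOQ at $171.90 = 372.8 < 8600, so use break Q=8600: TC = 4,834×$171.90 + (4,834/8600.0)×420 + (8600.0/2)×0.17×$171.90 = $956,859.58.
Lowest total cost among the candidates is at Q = 366.3.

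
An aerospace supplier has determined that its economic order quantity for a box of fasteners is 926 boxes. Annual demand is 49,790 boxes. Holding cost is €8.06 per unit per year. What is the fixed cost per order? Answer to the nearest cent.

The basic EOQ model gives Q* = √(2DS/H); rearrange for the unknown.
From Q* = √(2DS/H): S = Q*²H / (2D) = 926² × 8.06 / (2 × 49,790) = 69.4041.

S ≈ €69.40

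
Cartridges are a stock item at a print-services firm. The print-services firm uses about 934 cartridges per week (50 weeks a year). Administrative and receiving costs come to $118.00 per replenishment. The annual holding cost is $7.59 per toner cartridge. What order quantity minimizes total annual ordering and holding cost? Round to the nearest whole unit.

Annual demand D = 934 × 50 = 46,700.
EOQ = √(2DS / H) = √(2 × 46,700 × 118 / 7.59).
= √(11,021,200 / 7.59) = √1,452,068.5112 ≈ 1205.018.

Q* ≈ 1,205 cartridges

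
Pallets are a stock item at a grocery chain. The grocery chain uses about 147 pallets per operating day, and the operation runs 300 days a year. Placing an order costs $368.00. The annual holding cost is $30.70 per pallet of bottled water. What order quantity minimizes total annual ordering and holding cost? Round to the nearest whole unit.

Q* ≈ 1,028 pallets

Annual demand D = 147 × 300 = 44,100.
EOQ = √(2DS / H) = √(2 × 44,100 × 368 / 30.7).
= √(32,457,600 / 30.7) = √1,057,250.8143 ≈ 1028.227.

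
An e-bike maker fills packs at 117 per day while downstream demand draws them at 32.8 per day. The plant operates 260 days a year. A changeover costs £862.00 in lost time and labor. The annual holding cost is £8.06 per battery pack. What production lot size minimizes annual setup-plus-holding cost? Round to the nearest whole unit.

Q* ≈ 1,592 packs

Annual demand D = 32.8 × 260 = 8,528.
Production build-up factor (1 − d/p) = 1 − 32.8/117 = 0.7197.
Q* = √(2DS / (H(1 − d/p))) = √(2 × 8,528 × 862 / (8.06 × 0.7197)).
= √(14,702,272 / 5.8004) ≈ 1592.068.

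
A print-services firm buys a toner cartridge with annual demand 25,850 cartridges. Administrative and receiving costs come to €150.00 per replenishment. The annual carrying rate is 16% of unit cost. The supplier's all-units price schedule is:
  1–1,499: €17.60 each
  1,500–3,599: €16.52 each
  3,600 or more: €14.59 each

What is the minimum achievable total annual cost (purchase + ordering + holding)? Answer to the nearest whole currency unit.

TC* ≈ €382,431

Holding cost per unit per year at price C is H = 0.16·C.
For each price level, check whether its EOQ is feasible; otherwise the best quantity at that price is the breakpoint.
Tier 1 (€17.60): EOQ = 1659.5 exceeds tier's upper bound 1499, so this tier is dominated.
EOQ at €16.52 = 1712.9 (feasible in tier 2): TC = 25,850×€16.52 + (25,850/1712.9)×150 + (1712.9/2)×0.16×€16.52 = €431,569.47.
EOQ at €14.59 = 1822.6 < 3600, so use break Q=3600: TC = 25,850×€14.59 + (25,850/3600.0)×150 + (3600.0/2)×0.16×€14.59 = €382,430.50.
Lowest total cost among the candidates is at Q = 3600.0.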